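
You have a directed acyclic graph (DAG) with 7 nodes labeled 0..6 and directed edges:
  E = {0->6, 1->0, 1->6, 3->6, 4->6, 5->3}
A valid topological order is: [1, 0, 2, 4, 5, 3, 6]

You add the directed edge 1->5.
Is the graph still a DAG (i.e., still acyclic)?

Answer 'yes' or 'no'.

Given toposort: [1, 0, 2, 4, 5, 3, 6]
Position of 1: index 0; position of 5: index 4
New edge 1->5: forward
Forward edge: respects the existing order. Still a DAG, same toposort still valid.
Still a DAG? yes

Answer: yes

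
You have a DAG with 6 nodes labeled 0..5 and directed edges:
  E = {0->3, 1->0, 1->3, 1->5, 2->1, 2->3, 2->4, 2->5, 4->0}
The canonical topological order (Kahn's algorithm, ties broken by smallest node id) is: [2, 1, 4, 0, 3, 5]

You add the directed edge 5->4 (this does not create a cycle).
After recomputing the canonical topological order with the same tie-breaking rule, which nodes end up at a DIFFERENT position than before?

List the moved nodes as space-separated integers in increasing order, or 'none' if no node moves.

Old toposort: [2, 1, 4, 0, 3, 5]
Added edge 5->4
Recompute Kahn (smallest-id tiebreak):
  initial in-degrees: [2, 1, 0, 3, 2, 2]
  ready (indeg=0): [2]
  pop 2: indeg[1]->0; indeg[3]->2; indeg[4]->1; indeg[5]->1 | ready=[1] | order so far=[2]
  pop 1: indeg[0]->1; indeg[3]->1; indeg[5]->0 | ready=[5] | order so far=[2, 1]
  pop 5: indeg[4]->0 | ready=[4] | order so far=[2, 1, 5]
  pop 4: indeg[0]->0 | ready=[0] | order so far=[2, 1, 5, 4]
  pop 0: indeg[3]->0 | ready=[3] | order so far=[2, 1, 5, 4, 0]
  pop 3: no out-edges | ready=[] | order so far=[2, 1, 5, 4, 0, 3]
New canonical toposort: [2, 1, 5, 4, 0, 3]
Compare positions:
  Node 0: index 3 -> 4 (moved)
  Node 1: index 1 -> 1 (same)
  Node 2: index 0 -> 0 (same)
  Node 3: index 4 -> 5 (moved)
  Node 4: index 2 -> 3 (moved)
  Node 5: index 5 -> 2 (moved)
Nodes that changed position: 0 3 4 5

Answer: 0 3 4 5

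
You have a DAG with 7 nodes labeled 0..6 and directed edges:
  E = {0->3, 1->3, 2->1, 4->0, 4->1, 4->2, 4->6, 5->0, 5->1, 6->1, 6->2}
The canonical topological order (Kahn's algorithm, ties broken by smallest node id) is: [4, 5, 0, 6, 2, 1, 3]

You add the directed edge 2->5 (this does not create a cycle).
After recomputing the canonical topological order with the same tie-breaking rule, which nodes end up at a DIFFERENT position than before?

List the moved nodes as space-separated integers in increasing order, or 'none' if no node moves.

Answer: 0 2 5 6

Derivation:
Old toposort: [4, 5, 0, 6, 2, 1, 3]
Added edge 2->5
Recompute Kahn (smallest-id tiebreak):
  initial in-degrees: [2, 4, 2, 2, 0, 1, 1]
  ready (indeg=0): [4]
  pop 4: indeg[0]->1; indeg[1]->3; indeg[2]->1; indeg[6]->0 | ready=[6] | order so far=[4]
  pop 6: indeg[1]->2; indeg[2]->0 | ready=[2] | order so far=[4, 6]
  pop 2: indeg[1]->1; indeg[5]->0 | ready=[5] | order so far=[4, 6, 2]
  pop 5: indeg[0]->0; indeg[1]->0 | ready=[0, 1] | order so far=[4, 6, 2, 5]
  pop 0: indeg[3]->1 | ready=[1] | order so far=[4, 6, 2, 5, 0]
  pop 1: indeg[3]->0 | ready=[3] | order so far=[4, 6, 2, 5, 0, 1]
  pop 3: no out-edges | ready=[] | order so far=[4, 6, 2, 5, 0, 1, 3]
New canonical toposort: [4, 6, 2, 5, 0, 1, 3]
Compare positions:
  Node 0: index 2 -> 4 (moved)
  Node 1: index 5 -> 5 (same)
  Node 2: index 4 -> 2 (moved)
  Node 3: index 6 -> 6 (same)
  Node 4: index 0 -> 0 (same)
  Node 5: index 1 -> 3 (moved)
  Node 6: index 3 -> 1 (moved)
Nodes that changed position: 0 2 5 6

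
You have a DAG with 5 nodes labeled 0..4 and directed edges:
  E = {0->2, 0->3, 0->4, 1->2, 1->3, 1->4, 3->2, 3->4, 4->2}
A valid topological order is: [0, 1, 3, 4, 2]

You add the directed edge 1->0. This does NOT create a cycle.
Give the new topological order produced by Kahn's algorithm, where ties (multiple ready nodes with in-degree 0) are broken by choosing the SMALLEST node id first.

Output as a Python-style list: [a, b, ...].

Answer: [1, 0, 3, 4, 2]

Derivation:
Old toposort: [0, 1, 3, 4, 2]
Added edge: 1->0
Position of 1 (1) > position of 0 (0). Must reorder: 1 must now come before 0.
Run Kahn's algorithm (break ties by smallest node id):
  initial in-degrees: [1, 0, 4, 2, 3]
  ready (indeg=0): [1]
  pop 1: indeg[0]->0; indeg[2]->3; indeg[3]->1; indeg[4]->2 | ready=[0] | order so far=[1]
  pop 0: indeg[2]->2; indeg[3]->0; indeg[4]->1 | ready=[3] | order so far=[1, 0]
  pop 3: indeg[2]->1; indeg[4]->0 | ready=[4] | order so far=[1, 0, 3]
  pop 4: indeg[2]->0 | ready=[2] | order so far=[1, 0, 3, 4]
  pop 2: no out-edges | ready=[] | order so far=[1, 0, 3, 4, 2]
  Result: [1, 0, 3, 4, 2]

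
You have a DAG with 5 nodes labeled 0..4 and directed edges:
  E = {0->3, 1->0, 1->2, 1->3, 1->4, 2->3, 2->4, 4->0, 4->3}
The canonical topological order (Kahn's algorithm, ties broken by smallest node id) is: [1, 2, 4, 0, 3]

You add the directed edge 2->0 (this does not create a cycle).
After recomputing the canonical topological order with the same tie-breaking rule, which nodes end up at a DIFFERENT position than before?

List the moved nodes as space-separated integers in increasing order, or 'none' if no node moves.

Answer: none

Derivation:
Old toposort: [1, 2, 4, 0, 3]
Added edge 2->0
Recompute Kahn (smallest-id tiebreak):
  initial in-degrees: [3, 0, 1, 4, 2]
  ready (indeg=0): [1]
  pop 1: indeg[0]->2; indeg[2]->0; indeg[3]->3; indeg[4]->1 | ready=[2] | order so far=[1]
  pop 2: indeg[0]->1; indeg[3]->2; indeg[4]->0 | ready=[4] | order so far=[1, 2]
  pop 4: indeg[0]->0; indeg[3]->1 | ready=[0] | order so far=[1, 2, 4]
  pop 0: indeg[3]->0 | ready=[3] | order so far=[1, 2, 4, 0]
  pop 3: no out-edges | ready=[] | order so far=[1, 2, 4, 0, 3]
New canonical toposort: [1, 2, 4, 0, 3]
Compare positions:
  Node 0: index 3 -> 3 (same)
  Node 1: index 0 -> 0 (same)
  Node 2: index 1 -> 1 (same)
  Node 3: index 4 -> 4 (same)
  Node 4: index 2 -> 2 (same)
Nodes that changed position: none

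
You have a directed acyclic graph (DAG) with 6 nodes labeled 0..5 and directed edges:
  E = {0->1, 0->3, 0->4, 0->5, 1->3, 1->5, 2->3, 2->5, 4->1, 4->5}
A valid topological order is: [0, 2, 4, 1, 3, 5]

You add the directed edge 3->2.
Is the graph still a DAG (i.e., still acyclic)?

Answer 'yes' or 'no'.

Given toposort: [0, 2, 4, 1, 3, 5]
Position of 3: index 4; position of 2: index 1
New edge 3->2: backward (u after v in old order)
Backward edge: old toposort is now invalid. Check if this creates a cycle.
Does 2 already reach 3? Reachable from 2: [2, 3, 5]. YES -> cycle!
Still a DAG? no

Answer: no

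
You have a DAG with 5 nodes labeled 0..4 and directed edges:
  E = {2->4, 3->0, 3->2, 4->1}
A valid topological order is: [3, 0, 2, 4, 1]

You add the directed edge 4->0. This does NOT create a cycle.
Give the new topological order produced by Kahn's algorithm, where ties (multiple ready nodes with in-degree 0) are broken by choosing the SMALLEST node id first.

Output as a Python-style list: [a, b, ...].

Answer: [3, 2, 4, 0, 1]

Derivation:
Old toposort: [3, 0, 2, 4, 1]
Added edge: 4->0
Position of 4 (3) > position of 0 (1). Must reorder: 4 must now come before 0.
Run Kahn's algorithm (break ties by smallest node id):
  initial in-degrees: [2, 1, 1, 0, 1]
  ready (indeg=0): [3]
  pop 3: indeg[0]->1; indeg[2]->0 | ready=[2] | order so far=[3]
  pop 2: indeg[4]->0 | ready=[4] | order so far=[3, 2]
  pop 4: indeg[0]->0; indeg[1]->0 | ready=[0, 1] | order so far=[3, 2, 4]
  pop 0: no out-edges | ready=[1] | order so far=[3, 2, 4, 0]
  pop 1: no out-edges | ready=[] | order so far=[3, 2, 4, 0, 1]
  Result: [3, 2, 4, 0, 1]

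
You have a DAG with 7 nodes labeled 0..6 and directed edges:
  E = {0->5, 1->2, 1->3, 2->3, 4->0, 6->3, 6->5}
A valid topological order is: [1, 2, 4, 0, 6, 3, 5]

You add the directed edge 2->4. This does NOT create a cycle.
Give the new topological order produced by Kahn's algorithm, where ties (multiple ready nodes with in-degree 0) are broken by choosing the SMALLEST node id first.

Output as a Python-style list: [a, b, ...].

Old toposort: [1, 2, 4, 0, 6, 3, 5]
Added edge: 2->4
Position of 2 (1) < position of 4 (2). Old order still valid.
Run Kahn's algorithm (break ties by smallest node id):
  initial in-degrees: [1, 0, 1, 3, 1, 2, 0]
  ready (indeg=0): [1, 6]
  pop 1: indeg[2]->0; indeg[3]->2 | ready=[2, 6] | order so far=[1]
  pop 2: indeg[3]->1; indeg[4]->0 | ready=[4, 6] | order so far=[1, 2]
  pop 4: indeg[0]->0 | ready=[0, 6] | order so far=[1, 2, 4]
  pop 0: indeg[5]->1 | ready=[6] | order so far=[1, 2, 4, 0]
  pop 6: indeg[3]->0; indeg[5]->0 | ready=[3, 5] | order so far=[1, 2, 4, 0, 6]
  pop 3: no out-edges | ready=[5] | order so far=[1, 2, 4, 0, 6, 3]
  pop 5: no out-edges | ready=[] | order so far=[1, 2, 4, 0, 6, 3, 5]
  Result: [1, 2, 4, 0, 6, 3, 5]

Answer: [1, 2, 4, 0, 6, 3, 5]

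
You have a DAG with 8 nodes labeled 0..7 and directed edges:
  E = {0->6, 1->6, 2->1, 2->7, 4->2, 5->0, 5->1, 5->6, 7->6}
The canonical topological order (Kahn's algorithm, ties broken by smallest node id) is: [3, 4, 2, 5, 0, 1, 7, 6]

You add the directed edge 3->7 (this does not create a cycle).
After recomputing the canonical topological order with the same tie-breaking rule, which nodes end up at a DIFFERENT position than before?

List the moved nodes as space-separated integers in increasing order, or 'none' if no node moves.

Answer: none

Derivation:
Old toposort: [3, 4, 2, 5, 0, 1, 7, 6]
Added edge 3->7
Recompute Kahn (smallest-id tiebreak):
  initial in-degrees: [1, 2, 1, 0, 0, 0, 4, 2]
  ready (indeg=0): [3, 4, 5]
  pop 3: indeg[7]->1 | ready=[4, 5] | order so far=[3]
  pop 4: indeg[2]->0 | ready=[2, 5] | order so far=[3, 4]
  pop 2: indeg[1]->1; indeg[7]->0 | ready=[5, 7] | order so far=[3, 4, 2]
  pop 5: indeg[0]->0; indeg[1]->0; indeg[6]->3 | ready=[0, 1, 7] | order so far=[3, 4, 2, 5]
  pop 0: indeg[6]->2 | ready=[1, 7] | order so far=[3, 4, 2, 5, 0]
  pop 1: indeg[6]->1 | ready=[7] | order so far=[3, 4, 2, 5, 0, 1]
  pop 7: indeg[6]->0 | ready=[6] | order so far=[3, 4, 2, 5, 0, 1, 7]
  pop 6: no out-edges | ready=[] | order so far=[3, 4, 2, 5, 0, 1, 7, 6]
New canonical toposort: [3, 4, 2, 5, 0, 1, 7, 6]
Compare positions:
  Node 0: index 4 -> 4 (same)
  Node 1: index 5 -> 5 (same)
  Node 2: index 2 -> 2 (same)
  Node 3: index 0 -> 0 (same)
  Node 4: index 1 -> 1 (same)
  Node 5: index 3 -> 3 (same)
  Node 6: index 7 -> 7 (same)
  Node 7: index 6 -> 6 (same)
Nodes that changed position: none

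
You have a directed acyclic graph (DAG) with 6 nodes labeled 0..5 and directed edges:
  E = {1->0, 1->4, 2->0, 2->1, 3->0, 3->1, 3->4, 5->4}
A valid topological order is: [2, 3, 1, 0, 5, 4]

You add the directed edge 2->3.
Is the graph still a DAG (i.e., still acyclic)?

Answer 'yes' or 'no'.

Answer: yes

Derivation:
Given toposort: [2, 3, 1, 0, 5, 4]
Position of 2: index 0; position of 3: index 1
New edge 2->3: forward
Forward edge: respects the existing order. Still a DAG, same toposort still valid.
Still a DAG? yes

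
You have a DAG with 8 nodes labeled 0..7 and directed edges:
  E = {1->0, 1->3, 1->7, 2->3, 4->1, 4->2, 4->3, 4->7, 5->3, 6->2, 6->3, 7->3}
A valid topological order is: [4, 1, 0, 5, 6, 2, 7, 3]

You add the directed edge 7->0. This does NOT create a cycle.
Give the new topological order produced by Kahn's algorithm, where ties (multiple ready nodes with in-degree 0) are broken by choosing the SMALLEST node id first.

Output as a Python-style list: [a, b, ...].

Old toposort: [4, 1, 0, 5, 6, 2, 7, 3]
Added edge: 7->0
Position of 7 (6) > position of 0 (2). Must reorder: 7 must now come before 0.
Run Kahn's algorithm (break ties by smallest node id):
  initial in-degrees: [2, 1, 2, 6, 0, 0, 0, 2]
  ready (indeg=0): [4, 5, 6]
  pop 4: indeg[1]->0; indeg[2]->1; indeg[3]->5; indeg[7]->1 | ready=[1, 5, 6] | order so far=[4]
  pop 1: indeg[0]->1; indeg[3]->4; indeg[7]->0 | ready=[5, 6, 7] | order so far=[4, 1]
  pop 5: indeg[3]->3 | ready=[6, 7] | order so far=[4, 1, 5]
  pop 6: indeg[2]->0; indeg[3]->2 | ready=[2, 7] | order so far=[4, 1, 5, 6]
  pop 2: indeg[3]->1 | ready=[7] | order so far=[4, 1, 5, 6, 2]
  pop 7: indeg[0]->0; indeg[3]->0 | ready=[0, 3] | order so far=[4, 1, 5, 6, 2, 7]
  pop 0: no out-edges | ready=[3] | order so far=[4, 1, 5, 6, 2, 7, 0]
  pop 3: no out-edges | ready=[] | order so far=[4, 1, 5, 6, 2, 7, 0, 3]
  Result: [4, 1, 5, 6, 2, 7, 0, 3]

Answer: [4, 1, 5, 6, 2, 7, 0, 3]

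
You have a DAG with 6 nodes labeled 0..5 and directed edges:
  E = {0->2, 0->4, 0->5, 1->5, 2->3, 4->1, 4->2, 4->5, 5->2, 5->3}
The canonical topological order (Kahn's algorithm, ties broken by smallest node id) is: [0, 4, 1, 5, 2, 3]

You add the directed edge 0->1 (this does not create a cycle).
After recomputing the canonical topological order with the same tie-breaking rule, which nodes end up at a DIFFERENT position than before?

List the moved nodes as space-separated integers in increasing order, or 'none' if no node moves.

Answer: none

Derivation:
Old toposort: [0, 4, 1, 5, 2, 3]
Added edge 0->1
Recompute Kahn (smallest-id tiebreak):
  initial in-degrees: [0, 2, 3, 2, 1, 3]
  ready (indeg=0): [0]
  pop 0: indeg[1]->1; indeg[2]->2; indeg[4]->0; indeg[5]->2 | ready=[4] | order so far=[0]
  pop 4: indeg[1]->0; indeg[2]->1; indeg[5]->1 | ready=[1] | order so far=[0, 4]
  pop 1: indeg[5]->0 | ready=[5] | order so far=[0, 4, 1]
  pop 5: indeg[2]->0; indeg[3]->1 | ready=[2] | order so far=[0, 4, 1, 5]
  pop 2: indeg[3]->0 | ready=[3] | order so far=[0, 4, 1, 5, 2]
  pop 3: no out-edges | ready=[] | order so far=[0, 4, 1, 5, 2, 3]
New canonical toposort: [0, 4, 1, 5, 2, 3]
Compare positions:
  Node 0: index 0 -> 0 (same)
  Node 1: index 2 -> 2 (same)
  Node 2: index 4 -> 4 (same)
  Node 3: index 5 -> 5 (same)
  Node 4: index 1 -> 1 (same)
  Node 5: index 3 -> 3 (same)
Nodes that changed position: none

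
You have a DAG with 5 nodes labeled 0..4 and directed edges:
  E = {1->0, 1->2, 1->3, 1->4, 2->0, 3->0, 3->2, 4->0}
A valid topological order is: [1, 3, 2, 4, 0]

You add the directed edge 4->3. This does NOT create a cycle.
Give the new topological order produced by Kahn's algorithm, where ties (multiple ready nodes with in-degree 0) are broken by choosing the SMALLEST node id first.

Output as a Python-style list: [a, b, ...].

Old toposort: [1, 3, 2, 4, 0]
Added edge: 4->3
Position of 4 (3) > position of 3 (1). Must reorder: 4 must now come before 3.
Run Kahn's algorithm (break ties by smallest node id):
  initial in-degrees: [4, 0, 2, 2, 1]
  ready (indeg=0): [1]
  pop 1: indeg[0]->3; indeg[2]->1; indeg[3]->1; indeg[4]->0 | ready=[4] | order so far=[1]
  pop 4: indeg[0]->2; indeg[3]->0 | ready=[3] | order so far=[1, 4]
  pop 3: indeg[0]->1; indeg[2]->0 | ready=[2] | order so far=[1, 4, 3]
  pop 2: indeg[0]->0 | ready=[0] | order so far=[1, 4, 3, 2]
  pop 0: no out-edges | ready=[] | order so far=[1, 4, 3, 2, 0]
  Result: [1, 4, 3, 2, 0]

Answer: [1, 4, 3, 2, 0]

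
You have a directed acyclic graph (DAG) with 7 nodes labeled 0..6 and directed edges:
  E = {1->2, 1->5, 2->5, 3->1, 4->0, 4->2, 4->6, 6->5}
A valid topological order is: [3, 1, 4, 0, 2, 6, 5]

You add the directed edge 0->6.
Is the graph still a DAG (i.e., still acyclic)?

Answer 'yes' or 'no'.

Answer: yes

Derivation:
Given toposort: [3, 1, 4, 0, 2, 6, 5]
Position of 0: index 3; position of 6: index 5
New edge 0->6: forward
Forward edge: respects the existing order. Still a DAG, same toposort still valid.
Still a DAG? yes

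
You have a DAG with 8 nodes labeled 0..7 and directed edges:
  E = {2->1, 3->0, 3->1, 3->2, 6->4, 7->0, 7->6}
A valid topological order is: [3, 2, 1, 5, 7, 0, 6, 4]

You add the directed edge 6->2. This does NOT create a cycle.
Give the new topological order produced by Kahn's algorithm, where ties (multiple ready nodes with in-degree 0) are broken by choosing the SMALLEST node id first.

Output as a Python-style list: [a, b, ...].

Old toposort: [3, 2, 1, 5, 7, 0, 6, 4]
Added edge: 6->2
Position of 6 (6) > position of 2 (1). Must reorder: 6 must now come before 2.
Run Kahn's algorithm (break ties by smallest node id):
  initial in-degrees: [2, 2, 2, 0, 1, 0, 1, 0]
  ready (indeg=0): [3, 5, 7]
  pop 3: indeg[0]->1; indeg[1]->1; indeg[2]->1 | ready=[5, 7] | order so far=[3]
  pop 5: no out-edges | ready=[7] | order so far=[3, 5]
  pop 7: indeg[0]->0; indeg[6]->0 | ready=[0, 6] | order so far=[3, 5, 7]
  pop 0: no out-edges | ready=[6] | order so far=[3, 5, 7, 0]
  pop 6: indeg[2]->0; indeg[4]->0 | ready=[2, 4] | order so far=[3, 5, 7, 0, 6]
  pop 2: indeg[1]->0 | ready=[1, 4] | order so far=[3, 5, 7, 0, 6, 2]
  pop 1: no out-edges | ready=[4] | order so far=[3, 5, 7, 0, 6, 2, 1]
  pop 4: no out-edges | ready=[] | order so far=[3, 5, 7, 0, 6, 2, 1, 4]
  Result: [3, 5, 7, 0, 6, 2, 1, 4]

Answer: [3, 5, 7, 0, 6, 2, 1, 4]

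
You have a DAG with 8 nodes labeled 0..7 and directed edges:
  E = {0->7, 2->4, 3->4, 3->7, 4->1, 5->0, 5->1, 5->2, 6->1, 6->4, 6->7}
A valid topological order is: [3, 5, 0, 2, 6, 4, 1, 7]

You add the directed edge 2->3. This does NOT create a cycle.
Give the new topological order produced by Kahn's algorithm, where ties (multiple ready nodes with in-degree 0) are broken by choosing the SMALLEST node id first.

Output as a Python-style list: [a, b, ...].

Old toposort: [3, 5, 0, 2, 6, 4, 1, 7]
Added edge: 2->3
Position of 2 (3) > position of 3 (0). Must reorder: 2 must now come before 3.
Run Kahn's algorithm (break ties by smallest node id):
  initial in-degrees: [1, 3, 1, 1, 3, 0, 0, 3]
  ready (indeg=0): [5, 6]
  pop 5: indeg[0]->0; indeg[1]->2; indeg[2]->0 | ready=[0, 2, 6] | order so far=[5]
  pop 0: indeg[7]->2 | ready=[2, 6] | order so far=[5, 0]
  pop 2: indeg[3]->0; indeg[4]->2 | ready=[3, 6] | order so far=[5, 0, 2]
  pop 3: indeg[4]->1; indeg[7]->1 | ready=[6] | order so far=[5, 0, 2, 3]
  pop 6: indeg[1]->1; indeg[4]->0; indeg[7]->0 | ready=[4, 7] | order so far=[5, 0, 2, 3, 6]
  pop 4: indeg[1]->0 | ready=[1, 7] | order so far=[5, 0, 2, 3, 6, 4]
  pop 1: no out-edges | ready=[7] | order so far=[5, 0, 2, 3, 6, 4, 1]
  pop 7: no out-edges | ready=[] | order so far=[5, 0, 2, 3, 6, 4, 1, 7]
  Result: [5, 0, 2, 3, 6, 4, 1, 7]

Answer: [5, 0, 2, 3, 6, 4, 1, 7]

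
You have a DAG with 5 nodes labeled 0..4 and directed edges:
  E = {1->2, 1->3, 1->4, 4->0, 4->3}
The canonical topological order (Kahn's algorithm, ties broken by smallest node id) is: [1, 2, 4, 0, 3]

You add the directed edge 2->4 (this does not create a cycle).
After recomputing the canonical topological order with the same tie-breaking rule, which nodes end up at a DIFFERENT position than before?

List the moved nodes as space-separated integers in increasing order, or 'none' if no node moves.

Old toposort: [1, 2, 4, 0, 3]
Added edge 2->4
Recompute Kahn (smallest-id tiebreak):
  initial in-degrees: [1, 0, 1, 2, 2]
  ready (indeg=0): [1]
  pop 1: indeg[2]->0; indeg[3]->1; indeg[4]->1 | ready=[2] | order so far=[1]
  pop 2: indeg[4]->0 | ready=[4] | order so far=[1, 2]
  pop 4: indeg[0]->0; indeg[3]->0 | ready=[0, 3] | order so far=[1, 2, 4]
  pop 0: no out-edges | ready=[3] | order so far=[1, 2, 4, 0]
  pop 3: no out-edges | ready=[] | order so far=[1, 2, 4, 0, 3]
New canonical toposort: [1, 2, 4, 0, 3]
Compare positions:
  Node 0: index 3 -> 3 (same)
  Node 1: index 0 -> 0 (same)
  Node 2: index 1 -> 1 (same)
  Node 3: index 4 -> 4 (same)
  Node 4: index 2 -> 2 (same)
Nodes that changed position: none

Answer: none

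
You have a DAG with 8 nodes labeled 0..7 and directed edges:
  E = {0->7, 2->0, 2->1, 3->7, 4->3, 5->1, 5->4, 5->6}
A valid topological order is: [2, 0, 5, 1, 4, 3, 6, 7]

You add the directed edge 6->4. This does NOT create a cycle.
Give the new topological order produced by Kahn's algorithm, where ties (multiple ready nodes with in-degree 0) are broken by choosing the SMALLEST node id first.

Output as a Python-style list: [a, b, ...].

Old toposort: [2, 0, 5, 1, 4, 3, 6, 7]
Added edge: 6->4
Position of 6 (6) > position of 4 (4). Must reorder: 6 must now come before 4.
Run Kahn's algorithm (break ties by smallest node id):
  initial in-degrees: [1, 2, 0, 1, 2, 0, 1, 2]
  ready (indeg=0): [2, 5]
  pop 2: indeg[0]->0; indeg[1]->1 | ready=[0, 5] | order so far=[2]
  pop 0: indeg[7]->1 | ready=[5] | order so far=[2, 0]
  pop 5: indeg[1]->0; indeg[4]->1; indeg[6]->0 | ready=[1, 6] | order so far=[2, 0, 5]
  pop 1: no out-edges | ready=[6] | order so far=[2, 0, 5, 1]
  pop 6: indeg[4]->0 | ready=[4] | order so far=[2, 0, 5, 1, 6]
  pop 4: indeg[3]->0 | ready=[3] | order so far=[2, 0, 5, 1, 6, 4]
  pop 3: indeg[7]->0 | ready=[7] | order so far=[2, 0, 5, 1, 6, 4, 3]
  pop 7: no out-edges | ready=[] | order so far=[2, 0, 5, 1, 6, 4, 3, 7]
  Result: [2, 0, 5, 1, 6, 4, 3, 7]

Answer: [2, 0, 5, 1, 6, 4, 3, 7]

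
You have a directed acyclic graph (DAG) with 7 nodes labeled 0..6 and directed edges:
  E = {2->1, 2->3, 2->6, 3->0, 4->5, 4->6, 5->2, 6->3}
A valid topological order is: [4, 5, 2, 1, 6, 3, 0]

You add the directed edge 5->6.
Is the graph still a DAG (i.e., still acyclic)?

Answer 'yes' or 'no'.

Answer: yes

Derivation:
Given toposort: [4, 5, 2, 1, 6, 3, 0]
Position of 5: index 1; position of 6: index 4
New edge 5->6: forward
Forward edge: respects the existing order. Still a DAG, same toposort still valid.
Still a DAG? yes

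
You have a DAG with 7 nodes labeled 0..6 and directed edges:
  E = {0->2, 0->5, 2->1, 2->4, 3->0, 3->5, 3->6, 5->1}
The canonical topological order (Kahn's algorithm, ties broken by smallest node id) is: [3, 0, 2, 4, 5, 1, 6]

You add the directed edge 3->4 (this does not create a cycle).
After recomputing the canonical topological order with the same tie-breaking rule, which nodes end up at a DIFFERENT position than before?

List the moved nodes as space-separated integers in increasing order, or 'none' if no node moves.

Answer: none

Derivation:
Old toposort: [3, 0, 2, 4, 5, 1, 6]
Added edge 3->4
Recompute Kahn (smallest-id tiebreak):
  initial in-degrees: [1, 2, 1, 0, 2, 2, 1]
  ready (indeg=0): [3]
  pop 3: indeg[0]->0; indeg[4]->1; indeg[5]->1; indeg[6]->0 | ready=[0, 6] | order so far=[3]
  pop 0: indeg[2]->0; indeg[5]->0 | ready=[2, 5, 6] | order so far=[3, 0]
  pop 2: indeg[1]->1; indeg[4]->0 | ready=[4, 5, 6] | order so far=[3, 0, 2]
  pop 4: no out-edges | ready=[5, 6] | order so far=[3, 0, 2, 4]
  pop 5: indeg[1]->0 | ready=[1, 6] | order so far=[3, 0, 2, 4, 5]
  pop 1: no out-edges | ready=[6] | order so far=[3, 0, 2, 4, 5, 1]
  pop 6: no out-edges | ready=[] | order so far=[3, 0, 2, 4, 5, 1, 6]
New canonical toposort: [3, 0, 2, 4, 5, 1, 6]
Compare positions:
  Node 0: index 1 -> 1 (same)
  Node 1: index 5 -> 5 (same)
  Node 2: index 2 -> 2 (same)
  Node 3: index 0 -> 0 (same)
  Node 4: index 3 -> 3 (same)
  Node 5: index 4 -> 4 (same)
  Node 6: index 6 -> 6 (same)
Nodes that changed position: none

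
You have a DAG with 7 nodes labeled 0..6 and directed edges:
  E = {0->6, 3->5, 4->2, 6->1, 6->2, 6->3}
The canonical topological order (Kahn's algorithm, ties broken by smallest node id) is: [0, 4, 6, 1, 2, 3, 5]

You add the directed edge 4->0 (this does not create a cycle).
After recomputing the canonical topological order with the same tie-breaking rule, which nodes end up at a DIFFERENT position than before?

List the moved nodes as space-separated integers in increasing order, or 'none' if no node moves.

Old toposort: [0, 4, 6, 1, 2, 3, 5]
Added edge 4->0
Recompute Kahn (smallest-id tiebreak):
  initial in-degrees: [1, 1, 2, 1, 0, 1, 1]
  ready (indeg=0): [4]
  pop 4: indeg[0]->0; indeg[2]->1 | ready=[0] | order so far=[4]
  pop 0: indeg[6]->0 | ready=[6] | order so far=[4, 0]
  pop 6: indeg[1]->0; indeg[2]->0; indeg[3]->0 | ready=[1, 2, 3] | order so far=[4, 0, 6]
  pop 1: no out-edges | ready=[2, 3] | order so far=[4, 0, 6, 1]
  pop 2: no out-edges | ready=[3] | order so far=[4, 0, 6, 1, 2]
  pop 3: indeg[5]->0 | ready=[5] | order so far=[4, 0, 6, 1, 2, 3]
  pop 5: no out-edges | ready=[] | order so far=[4, 0, 6, 1, 2, 3, 5]
New canonical toposort: [4, 0, 6, 1, 2, 3, 5]
Compare positions:
  Node 0: index 0 -> 1 (moved)
  Node 1: index 3 -> 3 (same)
  Node 2: index 4 -> 4 (same)
  Node 3: index 5 -> 5 (same)
  Node 4: index 1 -> 0 (moved)
  Node 5: index 6 -> 6 (same)
  Node 6: index 2 -> 2 (same)
Nodes that changed position: 0 4

Answer: 0 4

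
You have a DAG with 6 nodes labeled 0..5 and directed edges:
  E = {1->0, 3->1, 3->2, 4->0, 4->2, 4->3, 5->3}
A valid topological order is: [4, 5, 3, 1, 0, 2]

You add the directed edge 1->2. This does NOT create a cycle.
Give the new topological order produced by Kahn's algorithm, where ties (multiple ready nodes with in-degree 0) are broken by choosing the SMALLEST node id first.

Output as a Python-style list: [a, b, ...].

Answer: [4, 5, 3, 1, 0, 2]

Derivation:
Old toposort: [4, 5, 3, 1, 0, 2]
Added edge: 1->2
Position of 1 (3) < position of 2 (5). Old order still valid.
Run Kahn's algorithm (break ties by smallest node id):
  initial in-degrees: [2, 1, 3, 2, 0, 0]
  ready (indeg=0): [4, 5]
  pop 4: indeg[0]->1; indeg[2]->2; indeg[3]->1 | ready=[5] | order so far=[4]
  pop 5: indeg[3]->0 | ready=[3] | order so far=[4, 5]
  pop 3: indeg[1]->0; indeg[2]->1 | ready=[1] | order so far=[4, 5, 3]
  pop 1: indeg[0]->0; indeg[2]->0 | ready=[0, 2] | order so far=[4, 5, 3, 1]
  pop 0: no out-edges | ready=[2] | order so far=[4, 5, 3, 1, 0]
  pop 2: no out-edges | ready=[] | order so far=[4, 5, 3, 1, 0, 2]
  Result: [4, 5, 3, 1, 0, 2]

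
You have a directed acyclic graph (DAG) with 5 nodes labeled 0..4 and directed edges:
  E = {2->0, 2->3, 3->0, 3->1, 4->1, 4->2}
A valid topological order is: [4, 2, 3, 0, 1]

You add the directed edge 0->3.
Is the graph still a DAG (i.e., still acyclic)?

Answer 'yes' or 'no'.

Given toposort: [4, 2, 3, 0, 1]
Position of 0: index 3; position of 3: index 2
New edge 0->3: backward (u after v in old order)
Backward edge: old toposort is now invalid. Check if this creates a cycle.
Does 3 already reach 0? Reachable from 3: [0, 1, 3]. YES -> cycle!
Still a DAG? no

Answer: no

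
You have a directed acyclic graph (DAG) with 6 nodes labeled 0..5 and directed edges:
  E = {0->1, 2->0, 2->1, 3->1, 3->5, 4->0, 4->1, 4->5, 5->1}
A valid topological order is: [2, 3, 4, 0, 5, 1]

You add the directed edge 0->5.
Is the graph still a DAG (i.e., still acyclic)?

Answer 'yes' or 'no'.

Given toposort: [2, 3, 4, 0, 5, 1]
Position of 0: index 3; position of 5: index 4
New edge 0->5: forward
Forward edge: respects the existing order. Still a DAG, same toposort still valid.
Still a DAG? yes

Answer: yes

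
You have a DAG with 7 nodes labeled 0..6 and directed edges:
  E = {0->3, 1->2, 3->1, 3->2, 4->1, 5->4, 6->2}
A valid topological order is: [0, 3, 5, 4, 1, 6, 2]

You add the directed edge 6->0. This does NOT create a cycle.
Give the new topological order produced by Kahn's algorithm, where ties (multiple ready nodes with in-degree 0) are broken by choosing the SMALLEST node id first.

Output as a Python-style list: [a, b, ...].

Answer: [5, 4, 6, 0, 3, 1, 2]

Derivation:
Old toposort: [0, 3, 5, 4, 1, 6, 2]
Added edge: 6->0
Position of 6 (5) > position of 0 (0). Must reorder: 6 must now come before 0.
Run Kahn's algorithm (break ties by smallest node id):
  initial in-degrees: [1, 2, 3, 1, 1, 0, 0]
  ready (indeg=0): [5, 6]
  pop 5: indeg[4]->0 | ready=[4, 6] | order so far=[5]
  pop 4: indeg[1]->1 | ready=[6] | order so far=[5, 4]
  pop 6: indeg[0]->0; indeg[2]->2 | ready=[0] | order so far=[5, 4, 6]
  pop 0: indeg[3]->0 | ready=[3] | order so far=[5, 4, 6, 0]
  pop 3: indeg[1]->0; indeg[2]->1 | ready=[1] | order so far=[5, 4, 6, 0, 3]
  pop 1: indeg[2]->0 | ready=[2] | order so far=[5, 4, 6, 0, 3, 1]
  pop 2: no out-edges | ready=[] | order so far=[5, 4, 6, 0, 3, 1, 2]
  Result: [5, 4, 6, 0, 3, 1, 2]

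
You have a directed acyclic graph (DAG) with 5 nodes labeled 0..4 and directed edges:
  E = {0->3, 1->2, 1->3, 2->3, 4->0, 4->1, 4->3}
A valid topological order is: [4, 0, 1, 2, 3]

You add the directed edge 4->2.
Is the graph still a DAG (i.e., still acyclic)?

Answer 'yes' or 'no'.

Given toposort: [4, 0, 1, 2, 3]
Position of 4: index 0; position of 2: index 3
New edge 4->2: forward
Forward edge: respects the existing order. Still a DAG, same toposort still valid.
Still a DAG? yes

Answer: yes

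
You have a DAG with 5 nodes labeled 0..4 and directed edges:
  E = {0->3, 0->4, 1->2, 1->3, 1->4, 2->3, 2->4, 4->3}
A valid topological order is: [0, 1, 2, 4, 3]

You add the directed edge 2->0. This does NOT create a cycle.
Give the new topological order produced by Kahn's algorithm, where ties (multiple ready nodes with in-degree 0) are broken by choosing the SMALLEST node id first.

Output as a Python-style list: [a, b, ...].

Answer: [1, 2, 0, 4, 3]

Derivation:
Old toposort: [0, 1, 2, 4, 3]
Added edge: 2->0
Position of 2 (2) > position of 0 (0). Must reorder: 2 must now come before 0.
Run Kahn's algorithm (break ties by smallest node id):
  initial in-degrees: [1, 0, 1, 4, 3]
  ready (indeg=0): [1]
  pop 1: indeg[2]->0; indeg[3]->3; indeg[4]->2 | ready=[2] | order so far=[1]
  pop 2: indeg[0]->0; indeg[3]->2; indeg[4]->1 | ready=[0] | order so far=[1, 2]
  pop 0: indeg[3]->1; indeg[4]->0 | ready=[4] | order so far=[1, 2, 0]
  pop 4: indeg[3]->0 | ready=[3] | order so far=[1, 2, 0, 4]
  pop 3: no out-edges | ready=[] | order so far=[1, 2, 0, 4, 3]
  Result: [1, 2, 0, 4, 3]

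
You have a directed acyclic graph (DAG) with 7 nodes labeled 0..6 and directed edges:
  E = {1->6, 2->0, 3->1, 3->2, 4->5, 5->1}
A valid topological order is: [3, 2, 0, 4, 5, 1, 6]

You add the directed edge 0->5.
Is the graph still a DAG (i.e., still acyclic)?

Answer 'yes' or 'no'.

Given toposort: [3, 2, 0, 4, 5, 1, 6]
Position of 0: index 2; position of 5: index 4
New edge 0->5: forward
Forward edge: respects the existing order. Still a DAG, same toposort still valid.
Still a DAG? yes

Answer: yes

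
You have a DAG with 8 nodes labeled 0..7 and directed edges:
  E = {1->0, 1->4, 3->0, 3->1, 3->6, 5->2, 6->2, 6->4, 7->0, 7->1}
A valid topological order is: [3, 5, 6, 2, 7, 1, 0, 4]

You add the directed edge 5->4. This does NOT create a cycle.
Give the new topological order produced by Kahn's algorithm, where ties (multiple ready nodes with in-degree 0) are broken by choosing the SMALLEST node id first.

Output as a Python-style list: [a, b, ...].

Answer: [3, 5, 6, 2, 7, 1, 0, 4]

Derivation:
Old toposort: [3, 5, 6, 2, 7, 1, 0, 4]
Added edge: 5->4
Position of 5 (1) < position of 4 (7). Old order still valid.
Run Kahn's algorithm (break ties by smallest node id):
  initial in-degrees: [3, 2, 2, 0, 3, 0, 1, 0]
  ready (indeg=0): [3, 5, 7]
  pop 3: indeg[0]->2; indeg[1]->1; indeg[6]->0 | ready=[5, 6, 7] | order so far=[3]
  pop 5: indeg[2]->1; indeg[4]->2 | ready=[6, 7] | order so far=[3, 5]
  pop 6: indeg[2]->0; indeg[4]->1 | ready=[2, 7] | order so far=[3, 5, 6]
  pop 2: no out-edges | ready=[7] | order so far=[3, 5, 6, 2]
  pop 7: indeg[0]->1; indeg[1]->0 | ready=[1] | order so far=[3, 5, 6, 2, 7]
  pop 1: indeg[0]->0; indeg[4]->0 | ready=[0, 4] | order so far=[3, 5, 6, 2, 7, 1]
  pop 0: no out-edges | ready=[4] | order so far=[3, 5, 6, 2, 7, 1, 0]
  pop 4: no out-edges | ready=[] | order so far=[3, 5, 6, 2, 7, 1, 0, 4]
  Result: [3, 5, 6, 2, 7, 1, 0, 4]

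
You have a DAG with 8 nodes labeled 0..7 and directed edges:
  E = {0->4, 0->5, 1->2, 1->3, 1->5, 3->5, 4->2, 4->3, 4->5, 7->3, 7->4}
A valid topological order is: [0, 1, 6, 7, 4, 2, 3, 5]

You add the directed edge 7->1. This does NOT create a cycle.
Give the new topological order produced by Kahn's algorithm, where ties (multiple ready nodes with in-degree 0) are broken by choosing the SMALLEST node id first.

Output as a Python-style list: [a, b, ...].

Old toposort: [0, 1, 6, 7, 4, 2, 3, 5]
Added edge: 7->1
Position of 7 (3) > position of 1 (1). Must reorder: 7 must now come before 1.
Run Kahn's algorithm (break ties by smallest node id):
  initial in-degrees: [0, 1, 2, 3, 2, 4, 0, 0]
  ready (indeg=0): [0, 6, 7]
  pop 0: indeg[4]->1; indeg[5]->3 | ready=[6, 7] | order so far=[0]
  pop 6: no out-edges | ready=[7] | order so far=[0, 6]
  pop 7: indeg[1]->0; indeg[3]->2; indeg[4]->0 | ready=[1, 4] | order so far=[0, 6, 7]
  pop 1: indeg[2]->1; indeg[3]->1; indeg[5]->2 | ready=[4] | order so far=[0, 6, 7, 1]
  pop 4: indeg[2]->0; indeg[3]->0; indeg[5]->1 | ready=[2, 3] | order so far=[0, 6, 7, 1, 4]
  pop 2: no out-edges | ready=[3] | order so far=[0, 6, 7, 1, 4, 2]
  pop 3: indeg[5]->0 | ready=[5] | order so far=[0, 6, 7, 1, 4, 2, 3]
  pop 5: no out-edges | ready=[] | order so far=[0, 6, 7, 1, 4, 2, 3, 5]
  Result: [0, 6, 7, 1, 4, 2, 3, 5]

Answer: [0, 6, 7, 1, 4, 2, 3, 5]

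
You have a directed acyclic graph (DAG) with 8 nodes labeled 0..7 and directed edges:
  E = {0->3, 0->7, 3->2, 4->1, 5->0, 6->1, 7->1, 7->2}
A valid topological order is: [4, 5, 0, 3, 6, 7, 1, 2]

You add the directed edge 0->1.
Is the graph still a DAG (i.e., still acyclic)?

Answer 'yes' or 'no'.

Answer: yes

Derivation:
Given toposort: [4, 5, 0, 3, 6, 7, 1, 2]
Position of 0: index 2; position of 1: index 6
New edge 0->1: forward
Forward edge: respects the existing order. Still a DAG, same toposort still valid.
Still a DAG? yes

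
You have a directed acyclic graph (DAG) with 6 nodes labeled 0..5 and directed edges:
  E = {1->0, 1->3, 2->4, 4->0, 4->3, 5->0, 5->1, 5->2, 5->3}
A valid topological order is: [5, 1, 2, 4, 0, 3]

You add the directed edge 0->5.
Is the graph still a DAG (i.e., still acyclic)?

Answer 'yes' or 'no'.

Given toposort: [5, 1, 2, 4, 0, 3]
Position of 0: index 4; position of 5: index 0
New edge 0->5: backward (u after v in old order)
Backward edge: old toposort is now invalid. Check if this creates a cycle.
Does 5 already reach 0? Reachable from 5: [0, 1, 2, 3, 4, 5]. YES -> cycle!
Still a DAG? no

Answer: no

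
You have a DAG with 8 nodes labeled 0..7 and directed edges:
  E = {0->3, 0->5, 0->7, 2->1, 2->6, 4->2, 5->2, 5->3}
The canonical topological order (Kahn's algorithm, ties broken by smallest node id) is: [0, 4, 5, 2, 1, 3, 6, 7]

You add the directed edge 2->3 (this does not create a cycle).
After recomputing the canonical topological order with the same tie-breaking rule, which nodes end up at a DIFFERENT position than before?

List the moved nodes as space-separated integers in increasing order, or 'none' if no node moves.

Answer: none

Derivation:
Old toposort: [0, 4, 5, 2, 1, 3, 6, 7]
Added edge 2->3
Recompute Kahn (smallest-id tiebreak):
  initial in-degrees: [0, 1, 2, 3, 0, 1, 1, 1]
  ready (indeg=0): [0, 4]
  pop 0: indeg[3]->2; indeg[5]->0; indeg[7]->0 | ready=[4, 5, 7] | order so far=[0]
  pop 4: indeg[2]->1 | ready=[5, 7] | order so far=[0, 4]
  pop 5: indeg[2]->0; indeg[3]->1 | ready=[2, 7] | order so far=[0, 4, 5]
  pop 2: indeg[1]->0; indeg[3]->0; indeg[6]->0 | ready=[1, 3, 6, 7] | order so far=[0, 4, 5, 2]
  pop 1: no out-edges | ready=[3, 6, 7] | order so far=[0, 4, 5, 2, 1]
  pop 3: no out-edges | ready=[6, 7] | order so far=[0, 4, 5, 2, 1, 3]
  pop 6: no out-edges | ready=[7] | order so far=[0, 4, 5, 2, 1, 3, 6]
  pop 7: no out-edges | ready=[] | order so far=[0, 4, 5, 2, 1, 3, 6, 7]
New canonical toposort: [0, 4, 5, 2, 1, 3, 6, 7]
Compare positions:
  Node 0: index 0 -> 0 (same)
  Node 1: index 4 -> 4 (same)
  Node 2: index 3 -> 3 (same)
  Node 3: index 5 -> 5 (same)
  Node 4: index 1 -> 1 (same)
  Node 5: index 2 -> 2 (same)
  Node 6: index 6 -> 6 (same)
  Node 7: index 7 -> 7 (same)
Nodes that changed position: none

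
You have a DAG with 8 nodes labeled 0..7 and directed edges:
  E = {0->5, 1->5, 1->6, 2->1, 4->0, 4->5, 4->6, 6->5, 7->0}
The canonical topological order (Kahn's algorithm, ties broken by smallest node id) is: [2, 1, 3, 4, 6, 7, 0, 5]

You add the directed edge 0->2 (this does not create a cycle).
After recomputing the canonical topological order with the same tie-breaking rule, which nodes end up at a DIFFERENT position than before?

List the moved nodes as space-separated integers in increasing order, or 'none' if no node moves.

Answer: 0 1 2 3 4 6 7

Derivation:
Old toposort: [2, 1, 3, 4, 6, 7, 0, 5]
Added edge 0->2
Recompute Kahn (smallest-id tiebreak):
  initial in-degrees: [2, 1, 1, 0, 0, 4, 2, 0]
  ready (indeg=0): [3, 4, 7]
  pop 3: no out-edges | ready=[4, 7] | order so far=[3]
  pop 4: indeg[0]->1; indeg[5]->3; indeg[6]->1 | ready=[7] | order so far=[3, 4]
  pop 7: indeg[0]->0 | ready=[0] | order so far=[3, 4, 7]
  pop 0: indeg[2]->0; indeg[5]->2 | ready=[2] | order so far=[3, 4, 7, 0]
  pop 2: indeg[1]->0 | ready=[1] | order so far=[3, 4, 7, 0, 2]
  pop 1: indeg[5]->1; indeg[6]->0 | ready=[6] | order so far=[3, 4, 7, 0, 2, 1]
  pop 6: indeg[5]->0 | ready=[5] | order so far=[3, 4, 7, 0, 2, 1, 6]
  pop 5: no out-edges | ready=[] | order so far=[3, 4, 7, 0, 2, 1, 6, 5]
New canonical toposort: [3, 4, 7, 0, 2, 1, 6, 5]
Compare positions:
  Node 0: index 6 -> 3 (moved)
  Node 1: index 1 -> 5 (moved)
  Node 2: index 0 -> 4 (moved)
  Node 3: index 2 -> 0 (moved)
  Node 4: index 3 -> 1 (moved)
  Node 5: index 7 -> 7 (same)
  Node 6: index 4 -> 6 (moved)
  Node 7: index 5 -> 2 (moved)
Nodes that changed position: 0 1 2 3 4 6 7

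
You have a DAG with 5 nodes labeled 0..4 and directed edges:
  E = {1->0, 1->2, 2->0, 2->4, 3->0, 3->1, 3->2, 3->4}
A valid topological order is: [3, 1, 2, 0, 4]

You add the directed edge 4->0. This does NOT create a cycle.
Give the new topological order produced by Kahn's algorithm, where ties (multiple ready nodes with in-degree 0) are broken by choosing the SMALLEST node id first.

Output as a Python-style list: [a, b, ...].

Answer: [3, 1, 2, 4, 0]

Derivation:
Old toposort: [3, 1, 2, 0, 4]
Added edge: 4->0
Position of 4 (4) > position of 0 (3). Must reorder: 4 must now come before 0.
Run Kahn's algorithm (break ties by smallest node id):
  initial in-degrees: [4, 1, 2, 0, 2]
  ready (indeg=0): [3]
  pop 3: indeg[0]->3; indeg[1]->0; indeg[2]->1; indeg[4]->1 | ready=[1] | order so far=[3]
  pop 1: indeg[0]->2; indeg[2]->0 | ready=[2] | order so far=[3, 1]
  pop 2: indeg[0]->1; indeg[4]->0 | ready=[4] | order so far=[3, 1, 2]
  pop 4: indeg[0]->0 | ready=[0] | order so far=[3, 1, 2, 4]
  pop 0: no out-edges | ready=[] | order so far=[3, 1, 2, 4, 0]
  Result: [3, 1, 2, 4, 0]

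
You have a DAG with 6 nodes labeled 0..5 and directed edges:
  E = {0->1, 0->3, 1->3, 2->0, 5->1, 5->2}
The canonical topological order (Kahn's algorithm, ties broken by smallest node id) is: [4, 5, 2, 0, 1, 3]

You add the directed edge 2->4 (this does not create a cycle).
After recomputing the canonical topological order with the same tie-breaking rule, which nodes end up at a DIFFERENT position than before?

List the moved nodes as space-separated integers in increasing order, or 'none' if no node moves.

Old toposort: [4, 5, 2, 0, 1, 3]
Added edge 2->4
Recompute Kahn (smallest-id tiebreak):
  initial in-degrees: [1, 2, 1, 2, 1, 0]
  ready (indeg=0): [5]
  pop 5: indeg[1]->1; indeg[2]->0 | ready=[2] | order so far=[5]
  pop 2: indeg[0]->0; indeg[4]->0 | ready=[0, 4] | order so far=[5, 2]
  pop 0: indeg[1]->0; indeg[3]->1 | ready=[1, 4] | order so far=[5, 2, 0]
  pop 1: indeg[3]->0 | ready=[3, 4] | order so far=[5, 2, 0, 1]
  pop 3: no out-edges | ready=[4] | order so far=[5, 2, 0, 1, 3]
  pop 4: no out-edges | ready=[] | order so far=[5, 2, 0, 1, 3, 4]
New canonical toposort: [5, 2, 0, 1, 3, 4]
Compare positions:
  Node 0: index 3 -> 2 (moved)
  Node 1: index 4 -> 3 (moved)
  Node 2: index 2 -> 1 (moved)
  Node 3: index 5 -> 4 (moved)
  Node 4: index 0 -> 5 (moved)
  Node 5: index 1 -> 0 (moved)
Nodes that changed position: 0 1 2 3 4 5

Answer: 0 1 2 3 4 5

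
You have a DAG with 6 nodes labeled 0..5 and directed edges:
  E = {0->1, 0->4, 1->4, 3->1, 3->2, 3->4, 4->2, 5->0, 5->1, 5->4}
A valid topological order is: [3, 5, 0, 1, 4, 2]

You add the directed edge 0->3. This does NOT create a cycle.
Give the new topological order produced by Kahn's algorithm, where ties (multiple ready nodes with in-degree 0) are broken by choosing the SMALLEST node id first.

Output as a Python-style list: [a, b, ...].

Answer: [5, 0, 3, 1, 4, 2]

Derivation:
Old toposort: [3, 5, 0, 1, 4, 2]
Added edge: 0->3
Position of 0 (2) > position of 3 (0). Must reorder: 0 must now come before 3.
Run Kahn's algorithm (break ties by smallest node id):
  initial in-degrees: [1, 3, 2, 1, 4, 0]
  ready (indeg=0): [5]
  pop 5: indeg[0]->0; indeg[1]->2; indeg[4]->3 | ready=[0] | order so far=[5]
  pop 0: indeg[1]->1; indeg[3]->0; indeg[4]->2 | ready=[3] | order so far=[5, 0]
  pop 3: indeg[1]->0; indeg[2]->1; indeg[4]->1 | ready=[1] | order so far=[5, 0, 3]
  pop 1: indeg[4]->0 | ready=[4] | order so far=[5, 0, 3, 1]
  pop 4: indeg[2]->0 | ready=[2] | order so far=[5, 0, 3, 1, 4]
  pop 2: no out-edges | ready=[] | order so far=[5, 0, 3, 1, 4, 2]
  Result: [5, 0, 3, 1, 4, 2]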